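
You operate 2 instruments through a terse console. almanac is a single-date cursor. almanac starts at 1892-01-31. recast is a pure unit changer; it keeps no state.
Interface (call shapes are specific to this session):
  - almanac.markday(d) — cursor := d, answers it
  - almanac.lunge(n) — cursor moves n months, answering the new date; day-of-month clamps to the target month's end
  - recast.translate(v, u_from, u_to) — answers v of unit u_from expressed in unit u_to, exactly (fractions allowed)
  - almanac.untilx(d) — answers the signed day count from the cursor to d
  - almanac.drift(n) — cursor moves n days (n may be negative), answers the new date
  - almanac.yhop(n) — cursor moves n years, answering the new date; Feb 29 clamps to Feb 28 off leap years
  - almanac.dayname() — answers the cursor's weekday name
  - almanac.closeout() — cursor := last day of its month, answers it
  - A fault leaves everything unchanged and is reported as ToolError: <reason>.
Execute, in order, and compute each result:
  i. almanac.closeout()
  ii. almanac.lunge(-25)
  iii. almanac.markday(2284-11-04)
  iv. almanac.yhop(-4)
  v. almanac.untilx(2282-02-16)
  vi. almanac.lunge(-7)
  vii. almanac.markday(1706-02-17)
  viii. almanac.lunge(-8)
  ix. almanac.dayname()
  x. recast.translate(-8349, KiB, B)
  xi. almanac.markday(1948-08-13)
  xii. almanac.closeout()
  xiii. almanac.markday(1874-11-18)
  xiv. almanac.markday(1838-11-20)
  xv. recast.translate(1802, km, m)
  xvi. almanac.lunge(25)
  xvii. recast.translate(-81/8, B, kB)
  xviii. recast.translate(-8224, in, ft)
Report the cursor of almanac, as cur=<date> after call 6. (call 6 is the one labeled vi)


[in] closeout
:: 1892-01-31
[in] lunge -25
:: 1889-12-31
[in] markday 2284-11-04
:: 2284-11-04
[in] yhop -4
:: 2280-11-04
[in] untilx 2282-02-16
:: 469
[in] lunge -7
:: 2280-04-04
[in] markday 1706-02-17
:: 1706-02-17
[in] lunge -8
:: 1705-06-17
[in] dayname
:: Wednesday
[in] translate -8349 KiB B
:: -8549376
[in] markday 1948-08-13
:: 1948-08-13
[in] closeout
:: 1948-08-31
[in] markday 1874-11-18
:: 1874-11-18
[in] markday 1838-11-20
:: 1838-11-20
[in] translate 1802 km m
:: 1802000
[in] lunge 25
:: 1840-12-20
[in] translate -81/8 B kB
:: -81/8000
[in] translate -8224 in ft
:: -2056/3

Answer: cur=2280-04-04


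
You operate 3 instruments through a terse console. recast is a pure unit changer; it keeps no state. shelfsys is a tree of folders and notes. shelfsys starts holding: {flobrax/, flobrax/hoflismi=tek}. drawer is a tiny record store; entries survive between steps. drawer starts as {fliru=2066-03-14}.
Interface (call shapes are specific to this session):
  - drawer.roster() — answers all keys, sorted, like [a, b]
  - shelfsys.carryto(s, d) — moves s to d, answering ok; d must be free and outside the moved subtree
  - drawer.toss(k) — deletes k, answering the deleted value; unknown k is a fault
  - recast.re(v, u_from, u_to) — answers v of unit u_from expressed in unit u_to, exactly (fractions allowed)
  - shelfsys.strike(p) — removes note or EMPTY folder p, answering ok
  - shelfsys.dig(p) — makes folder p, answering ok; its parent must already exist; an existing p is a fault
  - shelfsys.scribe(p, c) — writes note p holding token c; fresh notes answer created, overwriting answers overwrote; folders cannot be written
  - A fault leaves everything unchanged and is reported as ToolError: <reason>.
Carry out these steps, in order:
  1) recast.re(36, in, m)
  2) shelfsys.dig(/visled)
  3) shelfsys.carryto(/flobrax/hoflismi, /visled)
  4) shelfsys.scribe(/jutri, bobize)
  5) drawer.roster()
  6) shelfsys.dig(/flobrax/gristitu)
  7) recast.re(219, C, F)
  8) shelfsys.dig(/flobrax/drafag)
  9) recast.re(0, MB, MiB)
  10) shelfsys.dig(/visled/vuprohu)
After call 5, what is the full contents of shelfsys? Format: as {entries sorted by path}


Answer: {flobrax/, flobrax/hoflismi=tek, jutri=bobize, visled/}

Derivation:
CALL recast.re[v=36; u_from=in; u_to=m]
RET  1143/1250
CALL shelfsys.dig[p=/visled]
RET  ok
CALL shelfsys.carryto[s=/flobrax/hoflismi; d=/visled]
RET  ToolError: exists
CALL shelfsys.scribe[p=/jutri; c=bobize]
RET  created
CALL drawer.roster[]
RET  [fliru]
CALL shelfsys.dig[p=/flobrax/gristitu]
RET  ok
CALL recast.re[v=219; u_from=C; u_to=F]
RET  2131/5
CALL shelfsys.dig[p=/flobrax/drafag]
RET  ok
CALL recast.re[v=0; u_from=MB; u_to=MiB]
RET  0
CALL shelfsys.dig[p=/visled/vuprohu]
RET  ok


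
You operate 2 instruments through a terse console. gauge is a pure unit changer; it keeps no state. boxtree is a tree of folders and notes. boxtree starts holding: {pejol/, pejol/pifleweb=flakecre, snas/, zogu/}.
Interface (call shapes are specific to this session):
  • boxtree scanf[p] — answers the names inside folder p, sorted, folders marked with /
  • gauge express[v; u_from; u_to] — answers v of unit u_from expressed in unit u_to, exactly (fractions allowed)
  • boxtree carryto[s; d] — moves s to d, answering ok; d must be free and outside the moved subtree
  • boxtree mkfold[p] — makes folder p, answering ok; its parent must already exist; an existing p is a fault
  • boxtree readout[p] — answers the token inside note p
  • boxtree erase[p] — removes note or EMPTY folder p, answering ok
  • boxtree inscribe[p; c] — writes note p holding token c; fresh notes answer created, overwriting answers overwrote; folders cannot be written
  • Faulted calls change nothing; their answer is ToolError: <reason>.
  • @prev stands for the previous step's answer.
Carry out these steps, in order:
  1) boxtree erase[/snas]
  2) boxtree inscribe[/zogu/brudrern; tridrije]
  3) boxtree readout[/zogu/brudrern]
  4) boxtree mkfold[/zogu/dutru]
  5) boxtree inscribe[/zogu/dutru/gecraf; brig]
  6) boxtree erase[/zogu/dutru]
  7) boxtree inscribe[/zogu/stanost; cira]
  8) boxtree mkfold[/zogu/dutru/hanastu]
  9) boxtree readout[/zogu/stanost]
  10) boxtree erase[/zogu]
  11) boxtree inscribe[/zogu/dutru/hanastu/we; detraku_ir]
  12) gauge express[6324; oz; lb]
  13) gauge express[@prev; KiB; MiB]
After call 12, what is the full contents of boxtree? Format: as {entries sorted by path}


>> boxtree erase(/snas)
<< ok
>> boxtree inscribe(/zogu/brudrern, tridrije)
<< created
>> boxtree readout(/zogu/brudrern)
<< tridrije
>> boxtree mkfold(/zogu/dutru)
<< ok
>> boxtree inscribe(/zogu/dutru/gecraf, brig)
<< created
>> boxtree erase(/zogu/dutru)
<< ToolError: not empty
>> boxtree inscribe(/zogu/stanost, cira)
<< created
>> boxtree mkfold(/zogu/dutru/hanastu)
<< ok
>> boxtree readout(/zogu/stanost)
<< cira
>> boxtree erase(/zogu)
<< ToolError: not empty
>> boxtree inscribe(/zogu/dutru/hanastu/we, detraku_ir)
<< created
>> gauge express(6324, oz, lb)
<< 1581/4
>> gauge express(@prev, KiB, MiB)
<< 1581/4096

Answer: {pejol/, pejol/pifleweb=flakecre, zogu/, zogu/brudrern=tridrije, zogu/dutru/, zogu/dutru/gecraf=brig, zogu/dutru/hanastu/, zogu/dutru/hanastu/we=detraku_ir, zogu/stanost=cira}


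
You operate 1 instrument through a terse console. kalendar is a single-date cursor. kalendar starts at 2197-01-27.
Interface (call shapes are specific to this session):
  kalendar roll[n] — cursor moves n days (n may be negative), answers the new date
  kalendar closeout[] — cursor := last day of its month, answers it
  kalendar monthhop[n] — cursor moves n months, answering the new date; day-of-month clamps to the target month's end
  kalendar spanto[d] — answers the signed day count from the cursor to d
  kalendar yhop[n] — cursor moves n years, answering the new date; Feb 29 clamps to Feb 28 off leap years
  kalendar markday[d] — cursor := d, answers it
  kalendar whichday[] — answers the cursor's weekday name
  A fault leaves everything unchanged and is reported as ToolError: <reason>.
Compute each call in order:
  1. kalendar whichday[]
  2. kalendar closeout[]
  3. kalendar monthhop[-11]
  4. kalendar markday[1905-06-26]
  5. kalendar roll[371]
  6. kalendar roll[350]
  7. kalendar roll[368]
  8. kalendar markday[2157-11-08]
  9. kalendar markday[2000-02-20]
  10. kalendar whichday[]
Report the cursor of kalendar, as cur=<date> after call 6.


Act: kalendar whichday[]
Obs: Friday
Act: kalendar closeout[]
Obs: 2197-01-31
Act: kalendar monthhop[-11]
Obs: 2196-02-29
Act: kalendar markday[1905-06-26]
Obs: 1905-06-26
Act: kalendar roll[371]
Obs: 1906-07-02
Act: kalendar roll[350]
Obs: 1907-06-17
Act: kalendar roll[368]
Obs: 1908-06-19
Act: kalendar markday[2157-11-08]
Obs: 2157-11-08
Act: kalendar markday[2000-02-20]
Obs: 2000-02-20
Act: kalendar whichday[]
Obs: Sunday

Answer: cur=1907-06-17


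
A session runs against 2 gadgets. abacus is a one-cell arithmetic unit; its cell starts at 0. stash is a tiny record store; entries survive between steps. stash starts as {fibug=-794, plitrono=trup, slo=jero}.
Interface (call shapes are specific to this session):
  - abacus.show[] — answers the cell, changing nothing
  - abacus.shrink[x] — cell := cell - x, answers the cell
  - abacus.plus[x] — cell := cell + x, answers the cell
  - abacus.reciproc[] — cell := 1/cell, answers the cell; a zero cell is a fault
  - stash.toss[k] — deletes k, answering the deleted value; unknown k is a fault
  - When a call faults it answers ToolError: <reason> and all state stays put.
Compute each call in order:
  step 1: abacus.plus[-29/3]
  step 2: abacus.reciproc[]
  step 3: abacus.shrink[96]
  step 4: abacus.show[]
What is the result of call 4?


Answer: -2787/29

Derivation:
Do: abacus.plus[x→-29/3]
See: -29/3
Do: abacus.reciproc[]
See: -3/29
Do: abacus.shrink[x→96]
See: -2787/29
Do: abacus.show[]
See: -2787/29


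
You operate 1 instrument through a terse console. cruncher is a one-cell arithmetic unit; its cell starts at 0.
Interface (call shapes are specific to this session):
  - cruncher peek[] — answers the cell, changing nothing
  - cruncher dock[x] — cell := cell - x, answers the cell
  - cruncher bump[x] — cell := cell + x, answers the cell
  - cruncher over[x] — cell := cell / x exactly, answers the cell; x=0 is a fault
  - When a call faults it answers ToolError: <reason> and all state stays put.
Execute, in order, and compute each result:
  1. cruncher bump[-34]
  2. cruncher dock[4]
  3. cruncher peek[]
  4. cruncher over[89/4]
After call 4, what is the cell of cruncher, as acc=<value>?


// cruncher bump(-34) == -34
// cruncher dock(4) == -38
// cruncher peek() == -38
// cruncher over(89/4) == -152/89

Answer: acc=-152/89


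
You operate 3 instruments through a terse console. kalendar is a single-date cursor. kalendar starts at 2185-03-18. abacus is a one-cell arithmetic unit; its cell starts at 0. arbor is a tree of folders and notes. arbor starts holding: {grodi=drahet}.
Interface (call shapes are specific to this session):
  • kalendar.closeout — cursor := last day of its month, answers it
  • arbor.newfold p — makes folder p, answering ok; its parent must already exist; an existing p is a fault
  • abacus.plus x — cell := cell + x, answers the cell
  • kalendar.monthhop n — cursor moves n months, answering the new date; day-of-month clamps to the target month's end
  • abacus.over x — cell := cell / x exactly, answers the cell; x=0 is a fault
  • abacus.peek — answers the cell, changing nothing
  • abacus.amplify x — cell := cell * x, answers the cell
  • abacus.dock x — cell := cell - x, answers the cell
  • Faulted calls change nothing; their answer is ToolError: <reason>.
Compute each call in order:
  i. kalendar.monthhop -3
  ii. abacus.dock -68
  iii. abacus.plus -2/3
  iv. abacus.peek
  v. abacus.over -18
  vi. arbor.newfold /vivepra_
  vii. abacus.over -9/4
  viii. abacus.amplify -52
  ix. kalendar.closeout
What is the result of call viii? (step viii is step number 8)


Step: monthhop[n='-3']
Result: 2184-12-18
Step: dock[x='-68']
Result: 68
Step: plus[x='-2/3']
Result: 202/3
Step: peek[]
Result: 202/3
Step: over[x='-18']
Result: -101/27
Step: newfold[p='/vivepra_']
Result: ok
Step: over[x='-9/4']
Result: 404/243
Step: amplify[x='-52']
Result: -21008/243
Step: closeout[]
Result: 2184-12-31

Answer: -21008/243


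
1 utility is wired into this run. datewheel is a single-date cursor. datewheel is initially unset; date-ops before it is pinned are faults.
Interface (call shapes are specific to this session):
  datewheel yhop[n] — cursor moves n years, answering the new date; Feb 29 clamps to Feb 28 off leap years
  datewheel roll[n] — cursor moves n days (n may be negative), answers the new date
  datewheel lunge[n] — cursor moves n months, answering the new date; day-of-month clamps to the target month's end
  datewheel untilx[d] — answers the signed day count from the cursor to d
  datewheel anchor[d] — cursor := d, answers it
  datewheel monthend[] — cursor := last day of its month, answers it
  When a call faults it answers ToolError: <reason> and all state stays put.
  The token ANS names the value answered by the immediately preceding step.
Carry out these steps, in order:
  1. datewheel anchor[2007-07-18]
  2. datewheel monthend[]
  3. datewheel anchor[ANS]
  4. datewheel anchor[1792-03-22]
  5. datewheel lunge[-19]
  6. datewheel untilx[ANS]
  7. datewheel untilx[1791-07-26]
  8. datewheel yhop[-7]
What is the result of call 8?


Answer: 1783-08-22

Derivation:
% datewheel anchor d=2007-07-18
:: 2007-07-18
% datewheel monthend
:: 2007-07-31
% datewheel anchor d=ANS
:: 2007-07-31
% datewheel anchor d=1792-03-22
:: 1792-03-22
% datewheel lunge n=-19
:: 1790-08-22
% datewheel untilx d=ANS
:: 0
% datewheel untilx d=1791-07-26
:: 338
% datewheel yhop n=-7
:: 1783-08-22


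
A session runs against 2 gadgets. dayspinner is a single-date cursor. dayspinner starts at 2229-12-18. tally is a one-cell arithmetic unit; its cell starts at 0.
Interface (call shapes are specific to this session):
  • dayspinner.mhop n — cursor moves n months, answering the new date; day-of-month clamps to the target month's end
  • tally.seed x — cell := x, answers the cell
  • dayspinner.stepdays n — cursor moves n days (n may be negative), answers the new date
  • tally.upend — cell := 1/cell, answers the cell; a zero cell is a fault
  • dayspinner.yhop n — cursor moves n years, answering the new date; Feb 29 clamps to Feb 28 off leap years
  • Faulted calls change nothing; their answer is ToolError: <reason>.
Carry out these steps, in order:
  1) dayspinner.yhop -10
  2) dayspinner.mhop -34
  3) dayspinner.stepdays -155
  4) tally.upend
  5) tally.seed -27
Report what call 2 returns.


Answer: 2217-02-18

Derivation:
I try dayspinner.yhop on n=-10, and observe 2219-12-18.
Next I call dayspinner.mhop on n=-34, → 2217-02-18.
I try dayspinner.stepdays on n=-155, yielding 2216-09-16.
Now I run tally.upend(), and get ToolError: reciprocal of zero.
Next I call tally.seed on x=-27, and see -27.


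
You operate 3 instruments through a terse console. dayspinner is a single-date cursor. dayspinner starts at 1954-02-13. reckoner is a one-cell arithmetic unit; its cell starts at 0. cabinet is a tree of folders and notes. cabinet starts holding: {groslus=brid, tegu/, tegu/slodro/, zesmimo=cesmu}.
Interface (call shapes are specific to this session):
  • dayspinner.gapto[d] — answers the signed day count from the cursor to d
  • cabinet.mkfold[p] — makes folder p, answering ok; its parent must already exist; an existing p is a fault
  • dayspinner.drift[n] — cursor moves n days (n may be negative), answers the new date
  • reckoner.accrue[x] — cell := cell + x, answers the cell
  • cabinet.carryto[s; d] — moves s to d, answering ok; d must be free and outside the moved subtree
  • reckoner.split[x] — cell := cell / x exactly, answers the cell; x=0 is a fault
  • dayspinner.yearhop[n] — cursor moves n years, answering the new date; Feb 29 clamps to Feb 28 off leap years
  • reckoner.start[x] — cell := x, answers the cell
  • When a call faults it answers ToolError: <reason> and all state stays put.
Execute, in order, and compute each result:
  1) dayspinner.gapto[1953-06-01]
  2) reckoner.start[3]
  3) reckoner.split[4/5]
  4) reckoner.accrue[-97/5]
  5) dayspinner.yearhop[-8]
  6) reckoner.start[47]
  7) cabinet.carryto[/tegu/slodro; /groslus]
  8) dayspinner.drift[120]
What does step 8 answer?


Answer: 1946-06-13

Derivation:
·→ dayspinner.gapto(d: 1953-06-01)
·← -257
·→ reckoner.start(x: 3)
·← 3
·→ reckoner.split(x: 4/5)
·← 15/4
·→ reckoner.accrue(x: -97/5)
·← -313/20
·→ dayspinner.yearhop(n: -8)
·← 1946-02-13
·→ reckoner.start(x: 47)
·← 47
·→ cabinet.carryto(s: /tegu/slodro, d: /groslus)
·← ToolError: exists
·→ dayspinner.drift(n: 120)
·← 1946-06-13


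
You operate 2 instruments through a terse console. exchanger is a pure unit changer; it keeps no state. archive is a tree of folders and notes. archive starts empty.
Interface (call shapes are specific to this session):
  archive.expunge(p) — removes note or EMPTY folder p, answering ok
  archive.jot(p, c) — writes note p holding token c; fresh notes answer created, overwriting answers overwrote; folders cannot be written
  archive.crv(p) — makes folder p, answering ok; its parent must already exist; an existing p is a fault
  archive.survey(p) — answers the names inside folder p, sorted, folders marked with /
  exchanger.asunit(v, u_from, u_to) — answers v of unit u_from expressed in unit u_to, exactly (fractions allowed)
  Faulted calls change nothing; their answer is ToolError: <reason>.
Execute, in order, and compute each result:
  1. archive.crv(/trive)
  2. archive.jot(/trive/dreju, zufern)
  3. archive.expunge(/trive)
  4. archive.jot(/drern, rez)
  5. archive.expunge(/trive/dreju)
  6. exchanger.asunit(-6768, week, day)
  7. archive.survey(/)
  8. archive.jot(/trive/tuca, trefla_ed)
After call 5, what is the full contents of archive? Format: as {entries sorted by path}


>> crv(p: /trive)
<< ok
>> jot(p: /trive/dreju, c: zufern)
<< created
>> expunge(p: /trive)
<< ToolError: not empty
>> jot(p: /drern, c: rez)
<< created
>> expunge(p: /trive/dreju)
<< ok
>> asunit(v: -6768, u_from: week, u_to: day)
<< -47376
>> survey(p: /)
<< [drern, trive/]
>> jot(p: /trive/tuca, c: trefla_ed)
<< created

Answer: {drern=rez, trive/}


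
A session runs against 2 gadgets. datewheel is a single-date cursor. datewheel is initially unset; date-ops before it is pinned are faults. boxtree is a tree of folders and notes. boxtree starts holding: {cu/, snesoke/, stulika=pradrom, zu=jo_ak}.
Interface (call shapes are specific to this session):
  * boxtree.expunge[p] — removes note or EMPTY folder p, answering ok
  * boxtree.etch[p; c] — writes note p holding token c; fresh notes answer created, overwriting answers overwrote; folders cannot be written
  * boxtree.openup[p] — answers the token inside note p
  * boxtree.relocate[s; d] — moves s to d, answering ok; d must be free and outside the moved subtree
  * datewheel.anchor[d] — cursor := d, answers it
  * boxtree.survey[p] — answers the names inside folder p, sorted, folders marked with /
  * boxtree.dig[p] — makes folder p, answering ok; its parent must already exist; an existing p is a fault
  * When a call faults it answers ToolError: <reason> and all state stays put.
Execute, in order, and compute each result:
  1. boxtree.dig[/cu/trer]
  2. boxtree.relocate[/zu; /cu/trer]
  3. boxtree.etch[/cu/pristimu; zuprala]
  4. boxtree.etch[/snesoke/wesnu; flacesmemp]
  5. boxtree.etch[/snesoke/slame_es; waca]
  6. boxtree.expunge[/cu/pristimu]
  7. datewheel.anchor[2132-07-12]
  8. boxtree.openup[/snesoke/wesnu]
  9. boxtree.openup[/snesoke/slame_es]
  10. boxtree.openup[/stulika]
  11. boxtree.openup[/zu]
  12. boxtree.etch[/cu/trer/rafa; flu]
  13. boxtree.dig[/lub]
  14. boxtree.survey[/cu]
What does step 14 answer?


>>> boxtree.dig p='/cu/trer'
[out] ok
>>> boxtree.relocate s='/zu' d='/cu/trer'
[out] ToolError: exists
>>> boxtree.etch p='/cu/pristimu' c='zuprala'
[out] created
>>> boxtree.etch p='/snesoke/wesnu' c='flacesmemp'
[out] created
>>> boxtree.etch p='/snesoke/slame_es' c='waca'
[out] created
>>> boxtree.expunge p='/cu/pristimu'
[out] ok
>>> datewheel.anchor d='2132-07-12'
[out] 2132-07-12
>>> boxtree.openup p='/snesoke/wesnu'
[out] flacesmemp
>>> boxtree.openup p='/snesoke/slame_es'
[out] waca
>>> boxtree.openup p='/stulika'
[out] pradrom
>>> boxtree.openup p='/zu'
[out] jo_ak
>>> boxtree.etch p='/cu/trer/rafa' c='flu'
[out] created
>>> boxtree.dig p='/lub'
[out] ok
>>> boxtree.survey p='/cu'
[out] [trer/]

Answer: [trer/]


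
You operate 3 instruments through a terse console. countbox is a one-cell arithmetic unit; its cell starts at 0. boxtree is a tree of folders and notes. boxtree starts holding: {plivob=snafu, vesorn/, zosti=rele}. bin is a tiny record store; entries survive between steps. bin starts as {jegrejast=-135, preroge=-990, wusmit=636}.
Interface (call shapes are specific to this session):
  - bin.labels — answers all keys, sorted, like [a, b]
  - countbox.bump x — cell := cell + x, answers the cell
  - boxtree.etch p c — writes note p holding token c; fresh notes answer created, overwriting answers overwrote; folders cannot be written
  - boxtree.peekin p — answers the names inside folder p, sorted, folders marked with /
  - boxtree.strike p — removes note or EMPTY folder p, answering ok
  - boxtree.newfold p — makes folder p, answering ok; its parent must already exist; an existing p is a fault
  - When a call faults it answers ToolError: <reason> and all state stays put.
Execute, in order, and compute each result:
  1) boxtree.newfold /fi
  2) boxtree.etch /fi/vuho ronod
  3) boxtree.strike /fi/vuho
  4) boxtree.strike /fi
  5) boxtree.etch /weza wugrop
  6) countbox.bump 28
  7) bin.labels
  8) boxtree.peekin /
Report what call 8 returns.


I call boxtree.newfold passing p→/fi: ok.
Calling boxtree.etch passing p→/fi/vuho, c→ronod, and get created.
Using boxtree.strike passing p→/fi/vuho, and see ok.
I try boxtree.strike passing p→/fi, → ok.
I invoke boxtree.etch passing p→/weza, c→wugrop: created.
I try countbox.bump passing x→28, and see 28.
Next I call bin.labels: [jegrejast, preroge, wusmit].
Invoking boxtree.peekin passing p→/, which returns [plivob, vesorn/, weza, zosti].

Answer: [plivob, vesorn/, weza, zosti]


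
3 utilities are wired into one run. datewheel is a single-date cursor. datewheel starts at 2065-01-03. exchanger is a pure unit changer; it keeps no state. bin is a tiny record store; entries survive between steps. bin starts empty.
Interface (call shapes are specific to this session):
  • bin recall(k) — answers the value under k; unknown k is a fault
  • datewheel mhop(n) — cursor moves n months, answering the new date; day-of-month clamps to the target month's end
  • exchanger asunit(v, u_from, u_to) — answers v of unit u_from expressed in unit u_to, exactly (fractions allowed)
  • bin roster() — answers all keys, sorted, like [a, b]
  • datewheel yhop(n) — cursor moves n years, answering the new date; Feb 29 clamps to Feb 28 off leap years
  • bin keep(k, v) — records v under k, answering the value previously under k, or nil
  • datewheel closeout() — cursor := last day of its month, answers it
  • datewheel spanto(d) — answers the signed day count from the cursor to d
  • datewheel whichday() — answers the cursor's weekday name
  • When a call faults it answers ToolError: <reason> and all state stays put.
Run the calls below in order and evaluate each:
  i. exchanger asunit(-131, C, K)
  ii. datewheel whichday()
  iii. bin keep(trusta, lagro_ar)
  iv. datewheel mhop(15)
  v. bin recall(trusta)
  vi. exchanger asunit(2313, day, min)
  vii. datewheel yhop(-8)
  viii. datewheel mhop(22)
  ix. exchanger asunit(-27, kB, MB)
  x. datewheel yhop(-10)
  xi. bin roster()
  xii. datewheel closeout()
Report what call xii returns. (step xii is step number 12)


Answer: 2050-02-28

Derivation:
==> exchanger asunit(-131, C, K)
<== 2843/20
==> datewheel whichday()
<== Saturday
==> bin keep(trusta, lagro_ar)
<== nil
==> datewheel mhop(15)
<== 2066-04-03
==> bin recall(trusta)
<== lagro_ar
==> exchanger asunit(2313, day, min)
<== 3330720
==> datewheel yhop(-8)
<== 2058-04-03
==> datewheel mhop(22)
<== 2060-02-03
==> exchanger asunit(-27, kB, MB)
<== -27/1000
==> datewheel yhop(-10)
<== 2050-02-03
==> bin roster()
<== [trusta]
==> datewheel closeout()
<== 2050-02-28


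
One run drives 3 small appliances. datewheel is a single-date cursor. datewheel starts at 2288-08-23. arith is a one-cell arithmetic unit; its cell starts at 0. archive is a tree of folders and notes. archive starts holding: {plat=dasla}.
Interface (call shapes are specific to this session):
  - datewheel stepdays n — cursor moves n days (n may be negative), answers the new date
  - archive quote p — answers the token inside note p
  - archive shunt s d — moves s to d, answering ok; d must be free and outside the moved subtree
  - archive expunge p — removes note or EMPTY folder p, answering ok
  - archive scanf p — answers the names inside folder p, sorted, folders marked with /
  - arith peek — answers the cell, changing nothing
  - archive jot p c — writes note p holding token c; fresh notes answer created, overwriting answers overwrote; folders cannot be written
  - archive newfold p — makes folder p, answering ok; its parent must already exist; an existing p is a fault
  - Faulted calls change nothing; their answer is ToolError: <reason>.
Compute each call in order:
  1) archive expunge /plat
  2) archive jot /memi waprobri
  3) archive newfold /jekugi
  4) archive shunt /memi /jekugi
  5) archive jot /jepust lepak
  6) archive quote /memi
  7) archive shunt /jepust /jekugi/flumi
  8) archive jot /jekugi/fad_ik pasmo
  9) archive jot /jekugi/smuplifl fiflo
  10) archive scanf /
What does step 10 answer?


~$ archive expunge p→/plat
:: ok
~$ archive jot p→/memi c→waprobri
:: created
~$ archive newfold p→/jekugi
:: ok
~$ archive shunt s→/memi d→/jekugi
:: ToolError: exists
~$ archive jot p→/jepust c→lepak
:: created
~$ archive quote p→/memi
:: waprobri
~$ archive shunt s→/jepust d→/jekugi/flumi
:: ok
~$ archive jot p→/jekugi/fad_ik c→pasmo
:: created
~$ archive jot p→/jekugi/smuplifl c→fiflo
:: created
~$ archive scanf p→/
:: [jekugi/, memi]

Answer: [jekugi/, memi]


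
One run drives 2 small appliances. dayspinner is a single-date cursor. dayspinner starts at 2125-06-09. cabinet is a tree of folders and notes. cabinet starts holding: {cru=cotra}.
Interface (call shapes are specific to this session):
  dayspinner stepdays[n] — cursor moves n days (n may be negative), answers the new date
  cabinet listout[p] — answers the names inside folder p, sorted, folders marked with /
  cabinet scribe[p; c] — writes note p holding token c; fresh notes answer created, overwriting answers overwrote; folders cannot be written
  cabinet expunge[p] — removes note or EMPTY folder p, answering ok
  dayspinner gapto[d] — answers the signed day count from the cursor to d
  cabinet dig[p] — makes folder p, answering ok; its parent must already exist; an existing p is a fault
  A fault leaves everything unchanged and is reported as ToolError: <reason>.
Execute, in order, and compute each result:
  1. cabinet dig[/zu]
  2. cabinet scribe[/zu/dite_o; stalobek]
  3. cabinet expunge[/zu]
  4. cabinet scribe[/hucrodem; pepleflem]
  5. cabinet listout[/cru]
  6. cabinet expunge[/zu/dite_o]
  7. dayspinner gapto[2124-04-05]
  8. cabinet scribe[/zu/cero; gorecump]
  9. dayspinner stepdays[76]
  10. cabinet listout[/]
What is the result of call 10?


Answer: [cru, hucrodem, zu/]

Derivation:
Invoking cabinet dig using p: /zu, → ok.
Calling cabinet scribe using p: /zu/dite_o, c: stalobek: created.
I run cabinet expunge using p: /zu, and observe ToolError: not empty.
I try cabinet scribe using p: /hucrodem, c: pepleflem, which returns created.
I invoke cabinet listout using p: /cru, which returns ToolError: not a directory.
Using cabinet expunge using p: /zu/dite_o, giving ok.
I run dayspinner gapto using d: 2124-04-05, → -430.
Now I run cabinet scribe using p: /zu/cero, c: gorecump, and get created.
Next I call dayspinner stepdays using n: 76, and see 2125-08-24.
Then cabinet listout using p: /, and get [cru, hucrodem, zu/].


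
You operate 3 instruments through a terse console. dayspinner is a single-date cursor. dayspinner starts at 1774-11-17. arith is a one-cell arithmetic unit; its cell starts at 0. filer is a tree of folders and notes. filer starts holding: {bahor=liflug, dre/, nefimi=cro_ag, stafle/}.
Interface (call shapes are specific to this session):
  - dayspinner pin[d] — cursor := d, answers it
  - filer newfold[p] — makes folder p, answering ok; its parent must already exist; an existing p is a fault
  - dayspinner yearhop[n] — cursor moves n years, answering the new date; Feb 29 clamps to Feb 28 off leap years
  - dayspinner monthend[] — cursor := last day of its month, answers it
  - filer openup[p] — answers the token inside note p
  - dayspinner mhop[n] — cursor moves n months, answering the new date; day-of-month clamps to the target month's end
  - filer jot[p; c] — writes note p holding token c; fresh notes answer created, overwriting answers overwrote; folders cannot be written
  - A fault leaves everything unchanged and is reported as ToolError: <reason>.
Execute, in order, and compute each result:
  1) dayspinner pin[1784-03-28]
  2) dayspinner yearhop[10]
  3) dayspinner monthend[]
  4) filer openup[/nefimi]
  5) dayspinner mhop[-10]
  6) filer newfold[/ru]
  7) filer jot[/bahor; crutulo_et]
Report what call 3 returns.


→ dayspinner pin(d=1784-03-28)
← 1784-03-28
→ dayspinner yearhop(n=10)
← 1794-03-28
→ dayspinner monthend()
← 1794-03-31
→ filer openup(p=/nefimi)
← cro_ag
→ dayspinner mhop(n=-10)
← 1793-05-31
→ filer newfold(p=/ru)
← ok
→ filer jot(p=/bahor, c=crutulo_et)
← overwrote

Answer: 1794-03-31


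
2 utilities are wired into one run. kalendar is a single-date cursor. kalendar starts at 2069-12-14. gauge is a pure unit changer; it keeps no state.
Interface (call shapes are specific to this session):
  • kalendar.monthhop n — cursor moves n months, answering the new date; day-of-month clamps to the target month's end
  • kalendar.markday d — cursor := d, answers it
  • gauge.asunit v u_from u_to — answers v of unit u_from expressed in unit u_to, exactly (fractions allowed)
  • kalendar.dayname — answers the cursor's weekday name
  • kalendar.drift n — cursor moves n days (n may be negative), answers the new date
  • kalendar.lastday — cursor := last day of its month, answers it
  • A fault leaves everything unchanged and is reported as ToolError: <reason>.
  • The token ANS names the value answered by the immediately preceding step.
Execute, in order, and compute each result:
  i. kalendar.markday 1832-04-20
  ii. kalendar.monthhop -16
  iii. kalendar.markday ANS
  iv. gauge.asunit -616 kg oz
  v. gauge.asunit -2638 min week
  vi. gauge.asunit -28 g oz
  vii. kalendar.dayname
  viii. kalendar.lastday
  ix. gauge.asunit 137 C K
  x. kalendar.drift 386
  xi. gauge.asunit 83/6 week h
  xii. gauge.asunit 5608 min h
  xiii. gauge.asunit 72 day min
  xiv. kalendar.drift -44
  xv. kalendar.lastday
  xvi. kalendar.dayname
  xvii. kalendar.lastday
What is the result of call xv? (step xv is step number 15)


Step: kalendar.markday[d→1832-04-20]
Result: 1832-04-20
Step: kalendar.monthhop[n→-16]
Result: 1830-12-20
Step: kalendar.markday[d→ANS]
Result: 1830-12-20
Step: gauge.asunit[v→-616; u_from→kg; u_to→oz]
Result: -12800000000/589081
Step: gauge.asunit[v→-2638; u_from→min; u_to→week]
Result: -1319/5040
Step: gauge.asunit[v→-28; u_from→g; u_to→oz]
Result: -6400000/6479891
Step: kalendar.dayname[]
Result: Monday
Step: kalendar.lastday[]
Result: 1830-12-31
Step: gauge.asunit[v→137; u_from→C; u_to→K]
Result: 8203/20
Step: kalendar.drift[n→386]
Result: 1832-01-21
Step: gauge.asunit[v→83/6; u_from→week; u_to→h]
Result: 2324
Step: gauge.asunit[v→5608; u_from→min; u_to→h]
Result: 1402/15
Step: gauge.asunit[v→72; u_from→day; u_to→min]
Result: 103680
Step: kalendar.drift[n→-44]
Result: 1831-12-08
Step: kalendar.lastday[]
Result: 1831-12-31
Step: kalendar.dayname[]
Result: Saturday
Step: kalendar.lastday[]
Result: 1831-12-31

Answer: 1831-12-31


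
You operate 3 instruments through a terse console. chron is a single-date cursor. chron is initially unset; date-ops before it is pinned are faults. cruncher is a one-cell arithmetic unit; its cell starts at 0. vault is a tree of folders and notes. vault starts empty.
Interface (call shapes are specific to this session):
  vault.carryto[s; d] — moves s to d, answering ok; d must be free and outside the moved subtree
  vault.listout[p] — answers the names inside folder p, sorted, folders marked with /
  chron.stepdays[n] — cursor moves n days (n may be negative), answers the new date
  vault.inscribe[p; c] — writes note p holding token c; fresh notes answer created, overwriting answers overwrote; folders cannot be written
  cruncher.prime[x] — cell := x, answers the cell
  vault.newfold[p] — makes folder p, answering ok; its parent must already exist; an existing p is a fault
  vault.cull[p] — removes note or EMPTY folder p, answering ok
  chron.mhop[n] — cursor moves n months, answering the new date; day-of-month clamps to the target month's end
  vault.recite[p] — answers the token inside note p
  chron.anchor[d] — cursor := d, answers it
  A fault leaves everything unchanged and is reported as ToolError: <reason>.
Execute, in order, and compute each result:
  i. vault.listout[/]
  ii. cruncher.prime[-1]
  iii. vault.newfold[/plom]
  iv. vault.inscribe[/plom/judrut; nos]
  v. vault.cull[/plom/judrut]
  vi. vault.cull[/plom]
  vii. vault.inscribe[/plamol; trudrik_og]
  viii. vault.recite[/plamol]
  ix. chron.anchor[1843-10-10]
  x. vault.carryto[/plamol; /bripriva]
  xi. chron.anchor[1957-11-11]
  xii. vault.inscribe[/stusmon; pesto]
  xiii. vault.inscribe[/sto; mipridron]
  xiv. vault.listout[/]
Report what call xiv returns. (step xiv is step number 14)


Using listout with p→/: [].
I call prime with x→-1, giving -1.
I invoke newfold with p→/plom, and observe ok.
I invoke inscribe with p→/plom/judrut, c→nos, and observe created.
I run cull with p→/plom/judrut, giving ok.
I invoke cull with p→/plom, and get ok.
Then inscribe with p→/plamol, c→trudrik_og, and observe created.
Next I call recite with p→/plamol, — result: trudrik_og.
Then anchor with d→1843-10-10, yielding 1843-10-10.
Invoking carryto with s→/plamol, d→/bripriva, and get ok.
Then anchor with d→1957-11-11, and get 1957-11-11.
Then inscribe with p→/stusmon, c→pesto, giving created.
Invoking inscribe with p→/sto, c→mipridron, — result: created.
Next I call listout with p→/, and see [bripriva, sto, stusmon].

Answer: [bripriva, sto, stusmon]


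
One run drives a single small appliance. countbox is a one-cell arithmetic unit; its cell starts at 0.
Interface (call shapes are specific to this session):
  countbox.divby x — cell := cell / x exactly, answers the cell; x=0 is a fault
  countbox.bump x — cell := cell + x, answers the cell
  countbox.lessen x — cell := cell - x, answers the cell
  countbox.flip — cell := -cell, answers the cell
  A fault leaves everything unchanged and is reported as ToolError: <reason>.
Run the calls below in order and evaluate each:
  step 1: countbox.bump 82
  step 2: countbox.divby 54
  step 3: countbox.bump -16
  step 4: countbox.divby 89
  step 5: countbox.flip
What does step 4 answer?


>>> bump 82
= 82
>>> divby 54
= 41/27
>>> bump -16
= -391/27
>>> divby 89
= -391/2403
>>> flip
= 391/2403

Answer: -391/2403


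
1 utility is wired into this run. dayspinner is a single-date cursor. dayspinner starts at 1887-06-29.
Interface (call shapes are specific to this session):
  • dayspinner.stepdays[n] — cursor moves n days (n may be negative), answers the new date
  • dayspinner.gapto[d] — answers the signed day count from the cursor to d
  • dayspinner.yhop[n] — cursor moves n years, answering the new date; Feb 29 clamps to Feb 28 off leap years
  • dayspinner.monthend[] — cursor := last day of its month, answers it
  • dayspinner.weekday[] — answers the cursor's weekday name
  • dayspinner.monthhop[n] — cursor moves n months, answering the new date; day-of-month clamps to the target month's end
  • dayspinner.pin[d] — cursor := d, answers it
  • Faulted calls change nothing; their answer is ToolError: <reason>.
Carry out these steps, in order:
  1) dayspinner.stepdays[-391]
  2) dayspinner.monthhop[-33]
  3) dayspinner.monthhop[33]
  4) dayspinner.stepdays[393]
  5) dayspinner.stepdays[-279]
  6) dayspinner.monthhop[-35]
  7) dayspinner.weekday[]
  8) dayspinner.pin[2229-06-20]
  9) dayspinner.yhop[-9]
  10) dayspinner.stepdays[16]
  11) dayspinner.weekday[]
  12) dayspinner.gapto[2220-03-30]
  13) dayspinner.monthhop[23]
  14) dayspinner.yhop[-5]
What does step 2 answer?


Now I run stepdays using n→-391, and see 1886-06-03.
I run monthhop using n→-33: 1883-09-03.
Then monthhop using n→33, giving 1886-06-03.
I run stepdays using n→393, which returns 1887-07-01.
Using stepdays using n→-279, — result: 1886-09-25.
Using monthhop using n→-35, and see 1883-10-25.
Now I run weekday(): Thursday.
Calling pin using d→2229-06-20: 2229-06-20.
Calling yhop using n→-9, giving 2220-06-20.
I try stepdays using n→16, and see 2220-07-06.
Using weekday(), and see Thursday.
Then gapto using d→2220-03-30, and see -98.
Now I run monthhop using n→23, and get 2222-06-06.
Now I run yhop using n→-5, — result: 2217-06-06.

Answer: 1883-09-03


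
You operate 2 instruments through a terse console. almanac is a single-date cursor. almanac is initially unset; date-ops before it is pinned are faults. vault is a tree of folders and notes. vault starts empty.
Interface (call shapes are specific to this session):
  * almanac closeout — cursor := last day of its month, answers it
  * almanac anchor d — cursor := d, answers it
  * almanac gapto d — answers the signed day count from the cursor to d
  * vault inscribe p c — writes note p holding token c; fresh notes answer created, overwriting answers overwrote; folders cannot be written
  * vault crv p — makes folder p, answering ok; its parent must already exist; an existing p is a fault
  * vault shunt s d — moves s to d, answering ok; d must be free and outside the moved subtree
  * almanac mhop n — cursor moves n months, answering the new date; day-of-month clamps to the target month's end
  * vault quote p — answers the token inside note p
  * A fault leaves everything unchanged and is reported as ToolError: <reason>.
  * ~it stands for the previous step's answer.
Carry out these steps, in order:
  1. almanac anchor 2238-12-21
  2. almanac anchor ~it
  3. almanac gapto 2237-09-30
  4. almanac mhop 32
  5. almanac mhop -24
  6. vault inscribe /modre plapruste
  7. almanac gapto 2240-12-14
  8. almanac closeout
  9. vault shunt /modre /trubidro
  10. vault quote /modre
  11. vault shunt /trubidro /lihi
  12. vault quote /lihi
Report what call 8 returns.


==> almanac anchor(d→2238-12-21)
<== 2238-12-21
==> almanac anchor(d→~it)
<== 2238-12-21
==> almanac gapto(d→2237-09-30)
<== -447
==> almanac mhop(n→32)
<== 2241-08-21
==> almanac mhop(n→-24)
<== 2239-08-21
==> vault inscribe(p→/modre, c→plapruste)
<== created
==> almanac gapto(d→2240-12-14)
<== 481
==> almanac closeout()
<== 2239-08-31
==> vault shunt(s→/modre, d→/trubidro)
<== ok
==> vault quote(p→/modre)
<== ToolError: not found
==> vault shunt(s→/trubidro, d→/lihi)
<== ok
==> vault quote(p→/lihi)
<== plapruste

Answer: 2239-08-31


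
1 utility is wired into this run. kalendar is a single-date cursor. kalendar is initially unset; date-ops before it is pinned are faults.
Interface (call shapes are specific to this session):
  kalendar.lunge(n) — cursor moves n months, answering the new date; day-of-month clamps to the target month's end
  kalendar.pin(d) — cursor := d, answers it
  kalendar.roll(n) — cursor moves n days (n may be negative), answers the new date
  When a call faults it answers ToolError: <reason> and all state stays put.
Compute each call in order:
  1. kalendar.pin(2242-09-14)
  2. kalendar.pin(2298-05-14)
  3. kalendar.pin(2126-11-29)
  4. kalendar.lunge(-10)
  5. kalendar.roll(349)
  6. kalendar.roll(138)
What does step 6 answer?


% pin d='2242-09-14'
= 2242-09-14
% pin d='2298-05-14'
= 2298-05-14
% pin d='2126-11-29'
= 2126-11-29
% lunge n='-10'
= 2126-01-29
% roll n='349'
= 2127-01-13
% roll n='138'
= 2127-05-31

Answer: 2127-05-31
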